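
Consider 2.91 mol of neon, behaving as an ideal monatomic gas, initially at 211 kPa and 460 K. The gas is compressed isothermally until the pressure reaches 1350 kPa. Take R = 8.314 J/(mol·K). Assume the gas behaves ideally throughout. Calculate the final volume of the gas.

V₁ = nRT₁/P₁ = 2.91×8.314×460/211 = 52.7 L.
Isothermal: T stays 460 K; PV = const ⇒ V₂ = 8.24 L, P₂ = 1350 kPa.

8.24 L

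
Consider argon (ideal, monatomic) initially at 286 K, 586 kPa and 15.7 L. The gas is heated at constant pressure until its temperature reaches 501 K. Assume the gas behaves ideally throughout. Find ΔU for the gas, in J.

10400 J

n = P₁V₁/(RT₁) = 586×15.7/(8.314×286) = 3.87 mol.
Isobaric: P stays 586 kPa; V/T = const ⇒ T₂ = 501 K, V₂ = 27.5 L.
For an ideal gas ΔU = nCvΔT with Cv = (3/2)R = 12.5 J/(mol·K).
ΔU = 3.87×12.5×(501−286) = 10400 J.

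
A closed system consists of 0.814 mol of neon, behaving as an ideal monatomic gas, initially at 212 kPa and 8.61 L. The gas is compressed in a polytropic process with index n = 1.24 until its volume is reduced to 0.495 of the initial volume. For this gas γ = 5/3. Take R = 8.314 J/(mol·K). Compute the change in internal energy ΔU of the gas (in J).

503 J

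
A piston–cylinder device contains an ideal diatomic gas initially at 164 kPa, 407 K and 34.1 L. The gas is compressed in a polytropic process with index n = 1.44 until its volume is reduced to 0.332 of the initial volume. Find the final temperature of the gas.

661 K

Polytropic n=1.44: T₂ = T₁(V₁/V₂)^(n−1) = 407×(3.01)^0.44 = 661 K; P₂ = P₁(V₁/V₂)^n = 802 kPa.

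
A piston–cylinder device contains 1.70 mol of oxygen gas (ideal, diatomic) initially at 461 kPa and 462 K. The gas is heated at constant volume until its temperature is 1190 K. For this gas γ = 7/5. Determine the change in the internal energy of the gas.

25700 J

V₁ = nRT₁/P₁ = 1.70×8.314×462/461 = 14.2 L.
Isochoric: V stays 14.2 L; P/T = const ⇒ T₂ = 1190 K, P₂ = 1190 kPa.
For an ideal gas ΔU = nCvΔT with Cv = (5/2)R = 20.8 J/(mol·K).
ΔU = 1.70×20.8×(1190−462) = 25700 J.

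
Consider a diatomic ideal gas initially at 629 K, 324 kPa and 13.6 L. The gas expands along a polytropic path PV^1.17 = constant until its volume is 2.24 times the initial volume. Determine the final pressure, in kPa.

126 kPa

Polytropic n=1.17: T₂ = T₁(V₁/V₂)^(n−1) = 629×(0.446)^0.17 = 548 K; P₂ = P₁(V₁/V₂)^n = 126 kPa.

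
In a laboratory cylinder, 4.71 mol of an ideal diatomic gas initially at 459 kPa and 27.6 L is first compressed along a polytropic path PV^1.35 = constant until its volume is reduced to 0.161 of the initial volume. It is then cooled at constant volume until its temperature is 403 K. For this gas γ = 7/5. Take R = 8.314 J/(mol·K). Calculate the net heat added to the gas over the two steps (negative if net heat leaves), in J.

-24600 J

T₁ = P₁V₁/(nR) = 459×27.6/(4.71×8.314) = 324 K.
Step 1 — Polytropic n=1.35: T₂ = T₁(V₁/V₂)^(n−1) = 324×(6.21)^0.35 = 613 K; P₂ = P₁(V₁/V₂)^n = 5400 kPa.
W = (P₁V₁−P₂V₂)/(n−1) = (459×27.6−5400×4.44)/0.35 = -32400 J.
ΔU = nCvΔT = 4.71×20.8×(613−324) = 28300 J.
Q = ΔU + W = -4050 J.
State after step 1: P = 5400 kPa, V = 4.44 L, T = 613 K.
Step 2 — Isochoric: V stays 4.44 L; P/T = const ⇒ T₂ = 403 K, P₂ = 3550 kPa.
W = 0 (no volume change).
ΔU = nCvΔT = 4.71×20.8×(403−613) = -20600 J.
Q = ΔU = -20600 J.
Net over both steps: W = -32400 J, Q = -24600 J, ΔU = 7780 J.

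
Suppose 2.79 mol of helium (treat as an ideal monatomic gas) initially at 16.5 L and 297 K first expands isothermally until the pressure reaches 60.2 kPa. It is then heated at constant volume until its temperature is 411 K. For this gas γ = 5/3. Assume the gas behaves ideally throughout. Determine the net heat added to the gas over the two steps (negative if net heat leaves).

P₁ = nRT₁/V₁ = 2.79×8.314×297/16.5 = 418 kPa.
Step 1 — Isothermal: T stays 297 K; PV = const ⇒ V₂ = 114 L, P₂ = 60.2 kPa.
ΔU = 0 (ideal gas, T constant).
W = nRT ln(V₂/V₁) = 2.79×8.314×297×ln(6.94) = 13300 J.
Q = ΔU + W = 13300 J.
State after step 1: P = 60.2 kPa, V = 114 L, T = 297 K.
Step 2 — Isochoric: V stays 114 L; P/T = const ⇒ T₂ = 411 K, P₂ = 83.3 kPa.
W = 0 (no volume change).
ΔU = nCvΔT = 2.79×12.5×(411−297) = 3970 J.
Q = ΔU = 3970 J.
Net over both steps: W = 13300 J, Q = 17300 J, ΔU = 3970 J.

17300 J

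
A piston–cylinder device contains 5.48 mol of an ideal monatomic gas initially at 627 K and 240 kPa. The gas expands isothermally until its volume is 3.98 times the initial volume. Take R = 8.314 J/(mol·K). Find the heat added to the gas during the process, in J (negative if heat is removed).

39500 J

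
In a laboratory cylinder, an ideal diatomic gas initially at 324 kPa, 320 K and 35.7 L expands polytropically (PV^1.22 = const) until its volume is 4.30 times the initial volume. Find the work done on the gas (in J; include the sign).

-14400 J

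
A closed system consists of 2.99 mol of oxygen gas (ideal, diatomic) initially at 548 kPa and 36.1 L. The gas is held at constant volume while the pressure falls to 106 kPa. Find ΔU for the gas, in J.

-39900 J

T₁ = P₁V₁/(nR) = 548×36.1/(2.99×8.314) = 796 K.
Isochoric: V stays 36.1 L; P/T = const ⇒ T₂ = 154 K, P₂ = 106 kPa.
For an ideal gas ΔU = nCvΔT with Cv = (5/2)R = 20.8 J/(mol·K).
ΔU = 2.99×20.8×(154−796) = -39900 J.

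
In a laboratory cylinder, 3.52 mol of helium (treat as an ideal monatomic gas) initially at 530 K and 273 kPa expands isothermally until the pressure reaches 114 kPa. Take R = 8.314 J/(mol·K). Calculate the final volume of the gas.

136 L

V₁ = nRT₁/P₁ = 3.52×8.314×530/273 = 56.8 L.
Isothermal: T stays 530 K; PV = const ⇒ V₂ = 136 L, P₂ = 114 kPa.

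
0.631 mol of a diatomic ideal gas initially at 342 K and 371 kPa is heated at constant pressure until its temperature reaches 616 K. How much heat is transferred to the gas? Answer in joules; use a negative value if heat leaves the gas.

5030 J

V₁ = nRT₁/P₁ = 0.631×8.314×342/371 = 4.84 L.
Isobaric: P stays 371 kPa; V/T = const ⇒ T₂ = 616 K, V₂ = 8.71 L.
W = PΔV = 371×(8.71−4.84) kPa·L = 1440 J.
ΔU = nCvΔT = 0.631×20.8×(616−342) = 3590 J.
Q = ΔU + W = nCpΔT = 5030 J.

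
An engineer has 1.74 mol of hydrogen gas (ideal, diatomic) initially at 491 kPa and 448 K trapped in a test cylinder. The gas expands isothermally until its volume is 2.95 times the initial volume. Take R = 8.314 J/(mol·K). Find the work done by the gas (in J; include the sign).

V₁ = nRT₁/P₁ = 1.74×8.314×448/491 = 13.2 L.
Isothermal: T stays 448 K; PV = const ⇒ V₂ = 38.9 L, P₂ = 166 kPa.
W = nRT ln(V₂/V₁) = 1.74×8.314×448×ln(2.95) = 7010 J.

7010 J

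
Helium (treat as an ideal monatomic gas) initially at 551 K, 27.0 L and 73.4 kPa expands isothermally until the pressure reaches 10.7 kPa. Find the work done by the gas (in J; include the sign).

n = P₁V₁/(RT₁) = 73.4×27.0/(8.314×551) = 0.433 mol.
Isothermal: T stays 551 K; PV = const ⇒ V₂ = 185 L, P₂ = 10.7 kPa.
W = nRT ln(V₂/V₁) = 0.433×8.314×551×ln(6.86) = 3820 J.

3820 J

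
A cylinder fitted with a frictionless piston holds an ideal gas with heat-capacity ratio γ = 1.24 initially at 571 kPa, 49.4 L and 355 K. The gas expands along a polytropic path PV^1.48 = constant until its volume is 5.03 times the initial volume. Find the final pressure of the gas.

52.3 kPa

Polytropic n=1.48: T₂ = T₁(V₁/V₂)^(n−1) = 355×(0.199)^0.48 = 163 K; P₂ = P₁(V₁/V₂)^n = 52.3 kPa.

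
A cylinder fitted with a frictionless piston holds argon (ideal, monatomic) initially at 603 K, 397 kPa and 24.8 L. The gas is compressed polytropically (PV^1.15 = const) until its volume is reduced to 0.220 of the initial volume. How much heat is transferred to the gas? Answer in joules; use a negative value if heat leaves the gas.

-13000 J

n = P₁V₁/(RT₁) = 397×24.8/(8.314×603) = 1.96 mol.
Polytropic n=1.15: T₂ = T₁(V₁/V₂)^(n−1) = 603×(4.55)^0.15 = 757 K; P₂ = P₁(V₁/V₂)^n = 2260 kPa.
W = (P₁V₁−P₂V₂)/(n−1) = (397×24.8−2260×5.46)/0.15 = -16700 J.
ΔU = nCvΔT = 1.96×12.5×(757−603) = 3770 J.
Q = ΔU + W = -13000 J.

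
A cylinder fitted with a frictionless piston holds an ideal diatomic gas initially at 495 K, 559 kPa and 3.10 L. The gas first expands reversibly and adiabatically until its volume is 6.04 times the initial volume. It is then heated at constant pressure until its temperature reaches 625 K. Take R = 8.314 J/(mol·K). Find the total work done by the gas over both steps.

3570 J

n = P₁V₁/(RT₁) = 559×3.10/(8.314×495) = 0.421 mol.
Step 1 — Adiabatic: TV^(γ−1) = const ⇒ T₂ = 495×(0.166)^0.400 = 241 K; PV^γ = const ⇒ P₂ = 45.1 kPa.
ΔU = nCvΔT = 0.421×20.8×(241−495) = -2220 J.
Q = 0 for an adiabatic process, so W = −ΔU = 2220 J.
State after step 1: P = 45.1 kPa, V = 18.7 L, T = 241 K.
Step 2 — Isobaric: P stays 45.1 kPa; V/T = const ⇒ T₂ = 625 K, V₂ = 48.5 L.
W = PΔV = 45.1×(48.5−18.7) kPa·L = 1340 J.
ΔU = nCvΔT = 0.421×20.8×(625−241) = 3360 J.
Q = ΔU + W = nCpΔT = 4700 J.
Net over both steps: W = 3570 J, Q = 4700 J, ΔU = 1140 J.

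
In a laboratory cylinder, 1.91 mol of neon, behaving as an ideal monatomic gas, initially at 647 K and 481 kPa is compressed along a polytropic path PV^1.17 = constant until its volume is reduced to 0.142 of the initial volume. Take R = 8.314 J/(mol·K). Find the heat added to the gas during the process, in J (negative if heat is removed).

-17700 J

V₁ = nRT₁/P₁ = 1.91×8.314×647/481 = 21.4 L.
Polytropic n=1.17: T₂ = T₁(V₁/V₂)^(n−1) = 647×(7.04)^0.17 = 902 K; P₂ = P₁(V₁/V₂)^n = 4720 kPa.
W = (P₁V₁−P₂V₂)/(n−1) = (481×21.4−4720×3.03)/0.17 = -23800 J.
ΔU = nCvΔT = 1.91×12.5×(902−647) = 6060 J.
Q = ΔU + W = -17700 J.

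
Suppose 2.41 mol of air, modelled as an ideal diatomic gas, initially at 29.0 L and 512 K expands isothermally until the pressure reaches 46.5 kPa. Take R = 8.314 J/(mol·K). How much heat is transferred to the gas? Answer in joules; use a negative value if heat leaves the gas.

20800 J

P₁ = nRT₁/V₁ = 2.41×8.314×512/29.0 = 354 kPa.
Isothermal: T stays 512 K; PV = const ⇒ V₂ = 221 L, P₂ = 46.5 kPa.
ΔU = 0 (ideal gas, T constant).
W = nRT ln(V₂/V₁) = 2.41×8.314×512×ln(7.61) = 20800 J.
Q = ΔU + W = 20800 J.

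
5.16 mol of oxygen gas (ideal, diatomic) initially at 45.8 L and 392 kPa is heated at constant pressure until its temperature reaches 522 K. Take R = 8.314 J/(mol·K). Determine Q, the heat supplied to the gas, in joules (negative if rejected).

T₁ = P₁V₁/(nR) = 392×45.8/(5.16×8.314) = 418 K.
Isobaric: P stays 392 kPa; V/T = const ⇒ T₂ = 522 K, V₂ = 57.1 L.
W = PΔV = 392×(57.1−45.8) kPa·L = 4440 J.
ΔU = nCvΔT = 5.16×20.8×(522−418) = 11100 J.
Q = ΔU + W = nCpΔT = 15500 J.

15500 J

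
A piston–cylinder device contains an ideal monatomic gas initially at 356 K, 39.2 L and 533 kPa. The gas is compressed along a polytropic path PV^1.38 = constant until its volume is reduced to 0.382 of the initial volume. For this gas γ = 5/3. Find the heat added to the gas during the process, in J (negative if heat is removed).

n = P₁V₁/(RT₁) = 533×39.2/(8.314×356) = 7.06 mol.
Polytropic n=1.38: T₂ = T₁(V₁/V₂)^(n−1) = 356×(2.62)^0.38 = 513 K; P₂ = P₁(V₁/V₂)^n = 2010 kPa.
W = (P₁V₁−P₂V₂)/(n−1) = (533×39.2−2010×15.0)/0.38 = -24300 J.
ΔU = nCvΔT = 7.06×12.5×(513−356) = 13800 J.
Q = ΔU + W = -10400 J.

-10400 J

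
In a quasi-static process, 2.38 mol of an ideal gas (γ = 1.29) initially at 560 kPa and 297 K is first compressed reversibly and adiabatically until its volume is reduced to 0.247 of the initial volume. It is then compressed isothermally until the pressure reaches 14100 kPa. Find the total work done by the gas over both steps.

V₁ = nRT₁/P₁ = 2.38×8.314×297/560 = 10.5 L.
Step 1 — Adiabatic: TV^(γ−1) = const ⇒ T₂ = 297×(4.05)^0.290 = 446 K; PV^γ = const ⇒ P₂ = 3400 kPa.
ΔU = nCvΔT = 2.38×28.7×(446−297) = 10100 J.
Q = 0 for an adiabatic process, so W = −ΔU = -10100 J.
State after step 1: P = 3400 kPa, V = 2.59 L, T = 446 K.
Step 2 — Isothermal: T stays 446 K; PV = const ⇒ V₂ = 0.625 L, P₂ = 14100 kPa.
ΔU = 0 (ideal gas, T constant).
W = nRT ln(V₂/V₁) = 2.38×8.314×446×ln(0.241) = -12500 J.
Q = ΔU + W = -12500 J.
Net over both steps: W = -22700 J, Q = -12500 J, ΔU = 10100 J.

-22700 J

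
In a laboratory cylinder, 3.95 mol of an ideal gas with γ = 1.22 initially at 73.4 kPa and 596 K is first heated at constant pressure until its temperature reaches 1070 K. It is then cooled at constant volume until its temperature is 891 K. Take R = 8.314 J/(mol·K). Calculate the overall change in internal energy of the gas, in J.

44000 J

V₁ = nRT₁/P₁ = 3.95×8.314×596/73.4 = 267 L.
Step 1 — Isobaric: P stays 73.4 kPa; V/T = const ⇒ T₂ = 1070 K, V₂ = 479 L.
W = PΔV = 73.4×(479−267) kPa·L = 15600 J.
ΔU = nCvΔT = 3.95×37.8×(1070−596) = 70800 J.
Q = ΔU + W = nCpΔT = 86300 J.
State after step 1: P = 73.4 kPa, V = 479 L, T = 1070 K.
Step 2 — Isochoric: V stays 479 L; P/T = const ⇒ T₂ = 891 K, P₂ = 61.1 kPa.
W = 0 (no volume change).
ΔU = nCvΔT = 3.95×37.8×(891−1070) = -26700 J.
Q = ΔU = -26700 J.
Net over both steps: W = 15600 J, Q = 59600 J, ΔU = 44000 J.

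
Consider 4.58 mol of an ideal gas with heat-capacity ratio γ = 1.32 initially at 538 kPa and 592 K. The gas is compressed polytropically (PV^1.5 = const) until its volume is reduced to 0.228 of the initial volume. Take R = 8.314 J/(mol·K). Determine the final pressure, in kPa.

4940 kPa

V₁ = nRT₁/P₁ = 4.58×8.314×592/538 = 41.9 L.
Polytropic n=1.5: T₂ = T₁(V₁/V₂)^(n−1) = 592×(4.39)^0.50 = 1240 K; P₂ = P₁(V₁/V₂)^n = 4940 kPa.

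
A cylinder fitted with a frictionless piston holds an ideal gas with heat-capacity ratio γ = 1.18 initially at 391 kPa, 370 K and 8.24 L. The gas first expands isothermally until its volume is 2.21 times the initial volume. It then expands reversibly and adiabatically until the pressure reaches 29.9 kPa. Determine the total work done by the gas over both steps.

6810 J

n = P₁V₁/(RT₁) = 391×8.24/(8.314×370) = 1.05 mol.
Step 1 — Isothermal: T stays 370 K; PV = const ⇒ V₂ = 18.2 L, P₂ = 177 kPa.
ΔU = 0 (ideal gas, T constant).
W = nRT ln(V₂/V₁) = 1.05×8.314×370×ln(2.21) = 2550 J.
Q = ΔU + W = 2550 J.
State after step 1: P = 177 kPa, V = 18.2 L, T = 370 K.
Step 2 — Adiabatic: T₂/T₁ = (P₂/P₁)^((γ−1)/γ) ⇒ T₂ = 370×(0.169)^0.153 = 282 K; V₂ = 82.2 L.
ΔU = nCvΔT = 1.05×46.2×(282−370) = -4250 J.
Q = 0 for an adiabatic process, so W = −ΔU = 4250 J.
Net over both steps: W = 6810 J, Q = 2550 J, ΔU = -4250 J.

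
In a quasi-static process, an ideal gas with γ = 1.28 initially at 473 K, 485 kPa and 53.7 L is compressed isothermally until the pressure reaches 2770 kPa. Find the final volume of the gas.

9.40 L

Isothermal: T stays 473 K; PV = const ⇒ V₂ = 9.40 L, P₂ = 2770 kPa.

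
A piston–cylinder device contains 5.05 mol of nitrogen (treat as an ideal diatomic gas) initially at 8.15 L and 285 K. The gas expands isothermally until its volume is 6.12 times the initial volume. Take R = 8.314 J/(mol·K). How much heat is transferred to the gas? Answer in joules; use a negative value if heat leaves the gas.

P₁ = nRT₁/V₁ = 5.05×8.314×285/8.15 = 1470 kPa.
Isothermal: T stays 285 K; PV = const ⇒ V₂ = 49.9 L, P₂ = 240 kPa.
ΔU = 0 (ideal gas, T constant).
W = nRT ln(V₂/V₁) = 5.05×8.314×285×ln(6.12) = 21700 J.
Q = ΔU + W = 21700 J.

21700 J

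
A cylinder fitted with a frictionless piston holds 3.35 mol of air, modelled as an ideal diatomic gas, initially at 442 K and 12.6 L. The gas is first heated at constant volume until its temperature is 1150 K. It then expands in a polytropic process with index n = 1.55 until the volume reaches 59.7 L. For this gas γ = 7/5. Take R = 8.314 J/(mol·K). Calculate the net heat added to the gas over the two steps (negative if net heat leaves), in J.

36700 J

P₁ = nRT₁/V₁ = 3.35×8.314×442/12.6 = 977 kPa.
Step 1 — Isochoric: V stays 12.6 L; P/T = const ⇒ T₂ = 1150 K, P₂ = 2540 kPa.
W = 0 (no volume change).
ΔU = nCvΔT = 3.35×20.8×(1150−442) = 49300 J.
Q = ΔU = 49300 J.
State after step 1: P = 2540 kPa, V = 12.6 L, T = 1150 K.
Step 2 — Polytropic n=1.55: T₂ = T₁(V₁/V₂)^(n−1) = 1150×(0.211)^0.55 = 489 K; P₂ = P₁(V₁/V₂)^n = 228 kPa.
W = (P₁V₁−P₂V₂)/(n−1) = (2540×12.6−228×59.7)/0.55 = 33500 J.
ΔU = nCvΔT = 3.35×20.8×(489−1150) = -46000 J.
Q = ΔU + W = -12600 J.
Net over both steps: W = 33500 J, Q = 36700 J, ΔU = 3260 J.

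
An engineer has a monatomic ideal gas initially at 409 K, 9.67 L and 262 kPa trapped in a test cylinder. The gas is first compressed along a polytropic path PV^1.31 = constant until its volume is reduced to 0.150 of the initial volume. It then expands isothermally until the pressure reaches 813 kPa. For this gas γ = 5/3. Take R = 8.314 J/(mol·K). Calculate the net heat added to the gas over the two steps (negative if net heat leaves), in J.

2670 J

n = P₁V₁/(RT₁) = 262×9.67/(8.314×409) = 0.745 mol.
Step 1 — Polytropic n=1.31: T₂ = T₁(V₁/V₂)^(n−1) = 409×(6.67)^0.31 = 736 K; P₂ = P₁(V₁/V₂)^n = 3150 kPa.
W = (P₁V₁−P₂V₂)/(n−1) = (262×9.67−3150×1.45)/0.31 = -6540 J.
ΔU = nCvΔT = 0.745×12.5×(736−409) = 3040 J.
Q = ΔU + W = -3500 J.
State after step 1: P = 3150 kPa, V = 1.45 L, T = 736 K.
Step 2 — Isothermal: T stays 736 K; PV = const ⇒ V₂ = 5.61 L, P₂ = 813 kPa.
ΔU = 0 (ideal gas, T constant).
W = nRT ln(V₂/V₁) = 0.745×8.314×736×ln(3.87) = 6170 J.
Q = ΔU + W = 6170 J.
Net over both steps: W = -371 J, Q = 2670 J, ΔU = 3040 J.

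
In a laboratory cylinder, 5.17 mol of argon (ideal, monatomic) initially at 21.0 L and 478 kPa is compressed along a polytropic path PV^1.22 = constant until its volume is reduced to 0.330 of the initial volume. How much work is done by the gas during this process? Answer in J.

-12600 J

T₁ = P₁V₁/(nR) = 478×21.0/(5.17×8.314) = 234 K.
Polytropic n=1.22: T₂ = T₁(V₁/V₂)^(n−1) = 234×(3.03)^0.22 = 298 K; P₂ = P₁(V₁/V₂)^n = 1850 kPa.
W = (P₁V₁−P₂V₂)/(n−1) = (478×21.0−1850×6.93)/0.22 = -12600 J.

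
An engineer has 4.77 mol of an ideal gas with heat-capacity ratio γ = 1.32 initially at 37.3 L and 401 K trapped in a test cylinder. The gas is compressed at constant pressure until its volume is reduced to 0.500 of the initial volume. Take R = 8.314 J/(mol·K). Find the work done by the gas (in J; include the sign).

-7950 J

P₁ = nRT₁/V₁ = 4.77×8.314×401/37.3 = 426 kPa.
Isobaric: P stays 426 kPa; V/T = const ⇒ T₂ = 200 K, V₂ = 18.6 L.
W = PΔV = 426×(18.6−37.3) kPa·L = -7950 J.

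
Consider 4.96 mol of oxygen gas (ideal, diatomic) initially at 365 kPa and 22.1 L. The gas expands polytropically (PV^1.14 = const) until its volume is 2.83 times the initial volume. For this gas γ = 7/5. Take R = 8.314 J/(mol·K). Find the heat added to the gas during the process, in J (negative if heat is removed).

5080 J

T₁ = P₁V₁/(nR) = 365×22.1/(4.96×8.314) = 196 K.
Polytropic n=1.14: T₂ = T₁(V₁/V₂)^(n−1) = 196×(0.353)^0.14 = 169 K; P₂ = P₁(V₁/V₂)^n = 111 kPa.
W = (P₁V₁−P₂V₂)/(n−1) = (365×22.1−111×62.5)/0.14 = 7810 J.
ΔU = nCvΔT = 4.96×20.8×(169−196) = -2730 J.
Q = ΔU + W = 5080 J.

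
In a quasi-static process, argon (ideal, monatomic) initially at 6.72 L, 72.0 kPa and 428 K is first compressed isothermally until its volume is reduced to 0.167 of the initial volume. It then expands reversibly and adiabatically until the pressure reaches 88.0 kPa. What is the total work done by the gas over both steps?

-525 J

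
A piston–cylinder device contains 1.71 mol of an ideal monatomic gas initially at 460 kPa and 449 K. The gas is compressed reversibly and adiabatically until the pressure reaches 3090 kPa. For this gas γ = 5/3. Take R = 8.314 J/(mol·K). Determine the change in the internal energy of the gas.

10900 J

V₁ = nRT₁/P₁ = 1.71×8.314×449/460 = 13.9 L.
Adiabatic: T₂/T₁ = (P₂/P₁)^((γ−1)/γ) ⇒ T₂ = 449×(6.72)^0.400 = 962 K; V₂ = 4.43 L.
For an ideal gas ΔU = nCvΔT with Cv = (3/2)R = 12.5 J/(mol·K).
ΔU = 1.71×12.5×(962−449) = 10900 J.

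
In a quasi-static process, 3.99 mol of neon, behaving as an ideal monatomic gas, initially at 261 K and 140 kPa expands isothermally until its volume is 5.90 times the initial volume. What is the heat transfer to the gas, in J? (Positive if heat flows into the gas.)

V₁ = nRT₁/P₁ = 3.99×8.314×261/140 = 61.8 L.
Isothermal: T stays 261 K; PV = const ⇒ V₂ = 365 L, P₂ = 23.7 kPa.
ΔU = 0 (ideal gas, T constant).
W = nRT ln(V₂/V₁) = 3.99×8.314×261×ln(5.90) = 15400 J.
Q = ΔU + W = 15400 J.

15400 J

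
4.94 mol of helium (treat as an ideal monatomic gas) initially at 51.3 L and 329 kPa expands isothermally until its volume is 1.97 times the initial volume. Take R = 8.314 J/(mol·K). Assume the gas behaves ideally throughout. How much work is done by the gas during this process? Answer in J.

11400 J

T₁ = P₁V₁/(nR) = 329×51.3/(4.94×8.314) = 411 K.
Isothermal: T stays 411 K; PV = const ⇒ V₂ = 101 L, P₂ = 167 kPa.
W = nRT ln(V₂/V₁) = 4.94×8.314×411×ln(1.97) = 11400 J.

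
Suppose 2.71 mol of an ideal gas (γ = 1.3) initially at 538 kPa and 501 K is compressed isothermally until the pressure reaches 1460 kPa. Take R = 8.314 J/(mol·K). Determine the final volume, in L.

V₁ = nRT₁/P₁ = 2.71×8.314×501/538 = 21.0 L.
Isothermal: T stays 501 K; PV = const ⇒ V₂ = 7.73 L, P₂ = 1460 kPa.

7.73 L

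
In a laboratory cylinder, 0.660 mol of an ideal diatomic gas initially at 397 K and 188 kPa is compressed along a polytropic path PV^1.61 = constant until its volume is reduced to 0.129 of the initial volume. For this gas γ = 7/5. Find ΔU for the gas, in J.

V₁ = nRT₁/P₁ = 0.660×8.314×397/188 = 11.6 L.
Polytropic n=1.61: T₂ = T₁(V₁/V₂)^(n−1) = 397×(7.75)^0.61 = 1380 K; P₂ = P₁(V₁/V₂)^n = 5080 kPa.
For an ideal gas ΔU = nCvΔT with Cv = (5/2)R = 20.8 J/(mol·K).
ΔU = 0.660×20.8×(1380−397) = 13500 J.

13500 J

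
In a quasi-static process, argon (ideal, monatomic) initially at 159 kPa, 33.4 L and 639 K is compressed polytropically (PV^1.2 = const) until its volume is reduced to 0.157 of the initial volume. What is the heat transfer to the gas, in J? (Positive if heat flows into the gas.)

n = P₁V₁/(RT₁) = 159×33.4/(8.314×639) = 1.00 mol.
Polytropic n=1.2: T₂ = T₁(V₁/V₂)^(n−1) = 639×(6.37)^0.20 = 925 K; P₂ = P₁(V₁/V₂)^n = 1470 kPa.
W = (P₁V₁−P₂V₂)/(n−1) = (159×33.4−1470×5.24)/0.20 = -11900 J.
ΔU = nCvΔT = 1.00×12.5×(925−639) = 3570 J.
Q = ΔU + W = -8330 J.

-8330 J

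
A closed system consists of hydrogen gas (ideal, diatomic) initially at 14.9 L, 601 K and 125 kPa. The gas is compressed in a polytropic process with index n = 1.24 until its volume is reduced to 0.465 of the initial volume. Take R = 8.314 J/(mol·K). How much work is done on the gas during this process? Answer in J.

1570 J

n = P₁V₁/(RT₁) = 125×14.9/(8.314×601) = 0.373 mol.
Polytropic n=1.24: T₂ = T₁(V₁/V₂)^(n−1) = 601×(2.15)^0.24 = 722 K; P₂ = P₁(V₁/V₂)^n = 323 kPa.
W = (P₁V₁−P₂V₂)/(n−1) = (125×14.9−323×6.93)/0.24 = -1570 J.
Work done on the gas = −W_by = 1570 J.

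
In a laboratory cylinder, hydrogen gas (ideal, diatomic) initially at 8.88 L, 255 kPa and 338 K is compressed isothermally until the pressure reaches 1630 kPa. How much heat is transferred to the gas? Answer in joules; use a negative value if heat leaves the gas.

-4200 J

n = P₁V₁/(RT₁) = 255×8.88/(8.314×338) = 0.806 mol.
Isothermal: T stays 338 K; PV = const ⇒ V₂ = 1.39 L, P₂ = 1630 kPa.
ΔU = 0 (ideal gas, T constant).
W = nRT ln(V₂/V₁) = 0.806×8.314×338×ln(0.156) = -4200 J.
Q = ΔU + W = -4200 J.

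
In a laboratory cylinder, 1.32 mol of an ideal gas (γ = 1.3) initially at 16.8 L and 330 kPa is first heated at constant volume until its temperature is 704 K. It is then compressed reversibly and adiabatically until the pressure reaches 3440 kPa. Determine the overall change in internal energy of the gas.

22500 J

T₁ = P₁V₁/(nR) = 330×16.8/(1.32×8.314) = 505 K.
Step 1 — Isochoric: V stays 16.8 L; P/T = const ⇒ T₂ = 704 K, P₂ = 460 kPa.
W = 0 (no volume change).
ΔU = nCvΔT = 1.32×27.7×(704−505) = 7270 J.
Q = ΔU = 7270 J.
State after step 1: P = 460 kPa, V = 16.8 L, T = 704 K.
Step 2 — Adiabatic: T₂/T₁ = (P₂/P₁)^((γ−1)/γ) ⇒ T₂ = 704×(7.48)^0.231 = 1120 K; V₂ = 3.57 L.
ΔU = nCvΔT = 1.32×27.7×(1120−704) = 15200 J.
Q = 0 for an adiabatic process, so W = −ΔU = -15200 J.
Net over both steps: W = -15200 J, Q = 7270 J, ΔU = 22500 J.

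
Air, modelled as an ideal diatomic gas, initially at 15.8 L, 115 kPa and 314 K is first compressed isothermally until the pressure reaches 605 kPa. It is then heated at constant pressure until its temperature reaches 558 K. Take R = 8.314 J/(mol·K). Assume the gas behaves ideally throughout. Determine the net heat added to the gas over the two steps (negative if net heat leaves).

n = P₁V₁/(RT₁) = 115×15.8/(8.314×314) = 0.696 mol.
Step 1 — Isothermal: T stays 314 K; PV = const ⇒ V₂ = 3.00 L, P₂ = 605 kPa.
ΔU = 0 (ideal gas, T constant).
W = nRT ln(V₂/V₁) = 0.696×8.314×314×ln(0.190) = -3020 J.
Q = ΔU + W = -3020 J.
State after step 1: P = 605 kPa, V = 3.00 L, T = 314 K.
Step 2 — Isobaric: P stays 605 kPa; V/T = const ⇒ T₂ = 558 K, V₂ = 5.34 L.
W = PΔV = 605×(5.34−3.00) kPa·L = 1410 J.
ΔU = nCvΔT = 0.696×20.8×(558−314) = 3530 J.
Q = ΔU + W = nCpΔT = 4940 J.
Net over both steps: W = -1600 J, Q = 1930 J, ΔU = 3530 J.

1930 J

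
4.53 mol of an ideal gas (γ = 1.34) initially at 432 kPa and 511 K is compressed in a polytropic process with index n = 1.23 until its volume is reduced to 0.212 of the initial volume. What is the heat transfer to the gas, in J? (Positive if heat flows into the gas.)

V₁ = nRT₁/P₁ = 4.53×8.314×511/432 = 44.5 L.
Polytropic n=1.23: T₂ = T₁(V₁/V₂)^(n−1) = 511×(4.72)^0.23 = 730 K; P₂ = P₁(V₁/V₂)^n = 2910 kPa.
W = (P₁V₁−P₂V₂)/(n−1) = (432×44.5−2910×9.44)/0.23 = -35900 J.
ΔU = nCvΔT = 4.53×24.5×(730−511) = 24300 J.
Q = ΔU + W = -11600 J.

-11600 J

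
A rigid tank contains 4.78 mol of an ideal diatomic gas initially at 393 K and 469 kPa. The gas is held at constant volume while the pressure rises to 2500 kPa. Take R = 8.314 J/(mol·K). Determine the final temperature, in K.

2090 K

V₁ = nRT₁/P₁ = 4.78×8.314×393/469 = 33.3 L.
Isochoric: V stays 33.3 L; P/T = const ⇒ T₂ = 2090 K, P₂ = 2500 kPa.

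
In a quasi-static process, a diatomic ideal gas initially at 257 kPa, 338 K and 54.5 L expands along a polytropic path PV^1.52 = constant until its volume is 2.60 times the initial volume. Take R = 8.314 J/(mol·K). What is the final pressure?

60.1 kPa

Polytropic n=1.52: T₂ = T₁(V₁/V₂)^(n−1) = 338×(0.385)^0.52 = 206 K; P₂ = P₁(V₁/V₂)^n = 60.1 kPa.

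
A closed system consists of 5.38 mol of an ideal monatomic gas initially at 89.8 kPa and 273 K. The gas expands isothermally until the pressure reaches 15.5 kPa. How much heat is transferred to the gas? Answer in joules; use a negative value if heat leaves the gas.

21500 J

V₁ = nRT₁/P₁ = 5.38×8.314×273/89.8 = 136 L.
Isothermal: T stays 273 K; PV = const ⇒ V₂ = 788 L, P₂ = 15.5 kPa.
ΔU = 0 (ideal gas, T constant).
W = nRT ln(V₂/V₁) = 5.38×8.314×273×ln(5.79) = 21500 J.
Q = ΔU + W = 21500 J.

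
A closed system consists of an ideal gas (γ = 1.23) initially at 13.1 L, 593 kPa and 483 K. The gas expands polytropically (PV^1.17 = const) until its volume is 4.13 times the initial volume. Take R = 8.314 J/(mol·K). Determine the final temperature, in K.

380 K

Polytropic n=1.17: T₂ = T₁(V₁/V₂)^(n−1) = 483×(0.242)^0.17 = 380 K; P₂ = P₁(V₁/V₂)^n = 113 kPa.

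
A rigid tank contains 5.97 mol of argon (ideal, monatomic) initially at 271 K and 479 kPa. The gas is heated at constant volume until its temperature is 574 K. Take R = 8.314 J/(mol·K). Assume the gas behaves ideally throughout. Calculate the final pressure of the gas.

V₁ = nRT₁/P₁ = 5.97×8.314×271/479 = 28.1 L.
Isochoric: V stays 28.1 L; P/T = const ⇒ T₂ = 574 K, P₂ = 1010 kPa.

1010 kPa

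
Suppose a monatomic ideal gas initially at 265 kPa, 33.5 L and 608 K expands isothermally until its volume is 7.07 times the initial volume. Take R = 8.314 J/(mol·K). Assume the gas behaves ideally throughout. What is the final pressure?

Isothermal: T stays 608 K; PV = const ⇒ V₂ = 237 L, P₂ = 37.5 kPa.

37.5 kPa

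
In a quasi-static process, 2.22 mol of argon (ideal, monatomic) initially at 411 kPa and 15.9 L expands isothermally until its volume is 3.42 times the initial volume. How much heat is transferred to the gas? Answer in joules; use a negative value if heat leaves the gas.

8040 J

T₁ = P₁V₁/(nR) = 411×15.9/(2.22×8.314) = 354 K.
Isothermal: T stays 354 K; PV = const ⇒ V₂ = 54.4 L, P₂ = 120 kPa.
ΔU = 0 (ideal gas, T constant).
W = nRT ln(V₂/V₁) = 2.22×8.314×354×ln(3.42) = 8040 J.
Q = ΔU + W = 8040 J.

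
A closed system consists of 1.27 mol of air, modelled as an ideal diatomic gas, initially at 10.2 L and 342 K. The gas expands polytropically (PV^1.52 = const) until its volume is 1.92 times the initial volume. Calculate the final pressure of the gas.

P₁ = nRT₁/V₁ = 1.27×8.314×342/10.2 = 354 kPa.
Polytropic n=1.52: T₂ = T₁(V₁/V₂)^(n−1) = 342×(0.521)^0.52 = 244 K; P₂ = P₁(V₁/V₂)^n = 131 kPa.

131 kPa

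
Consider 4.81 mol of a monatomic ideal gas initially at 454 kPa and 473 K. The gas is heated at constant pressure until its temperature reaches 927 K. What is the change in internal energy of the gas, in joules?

27200 J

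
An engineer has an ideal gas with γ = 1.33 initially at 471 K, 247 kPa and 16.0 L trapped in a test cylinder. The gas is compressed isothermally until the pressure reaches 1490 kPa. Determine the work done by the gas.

-7100 J

n = P₁V₁/(RT₁) = 247×16.0/(8.314×471) = 1.01 mol.
Isothermal: T stays 471 K; PV = const ⇒ V₂ = 2.65 L, P₂ = 1490 kPa.
W = nRT ln(V₂/V₁) = 1.01×8.314×471×ln(0.166) = -7100 J.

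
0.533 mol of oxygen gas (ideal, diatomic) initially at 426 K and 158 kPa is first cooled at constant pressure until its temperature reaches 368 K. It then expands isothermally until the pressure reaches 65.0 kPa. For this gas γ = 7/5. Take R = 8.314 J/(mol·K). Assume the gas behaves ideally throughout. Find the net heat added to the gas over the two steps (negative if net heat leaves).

V₁ = nRT₁/P₁ = 0.533×8.314×426/158 = 11.9 L.
Step 1 — Isobaric: P stays 158 kPa; V/T = const ⇒ T₂ = 368 K, V₂ = 10.3 L.
W = PΔV = 158×(10.3−11.9) kPa·L = -257 J.
ΔU = nCvΔT = 0.533×20.8×(368−426) = -643 J.
Q = ΔU + W = nCpΔT = -900 J.
State after step 1: P = 158 kPa, V = 10.3 L, T = 368 K.
Step 2 — Isothermal: T stays 368 K; PV = const ⇒ V₂ = 25.1 L, P₂ = 65.0 kPa.
ΔU = 0 (ideal gas, T constant).
W = nRT ln(V₂/V₁) = 0.533×8.314×368×ln(2.43) = 1450 J.
Q = ΔU + W = 1450 J.
Net over both steps: W = 1190 J, Q = 549 J, ΔU = -643 J.

549 J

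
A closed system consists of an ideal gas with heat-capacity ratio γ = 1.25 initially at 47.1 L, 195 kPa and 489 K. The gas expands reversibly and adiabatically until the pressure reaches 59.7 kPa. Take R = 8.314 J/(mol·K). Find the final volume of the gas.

Adiabatic: T₂/T₁ = (P₂/P₁)^((γ−1)/γ) ⇒ T₂ = 489×(0.306)^0.200 = 386 K; V₂ = 121 L.

121 L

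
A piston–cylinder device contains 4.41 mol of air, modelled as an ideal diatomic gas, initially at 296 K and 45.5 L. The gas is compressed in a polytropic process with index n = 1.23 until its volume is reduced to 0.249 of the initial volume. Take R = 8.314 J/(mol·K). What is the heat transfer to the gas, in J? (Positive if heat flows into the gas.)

-7560 J

P₁ = nRT₁/V₁ = 4.41×8.314×296/45.5 = 239 kPa.
Polytropic n=1.23: T₂ = T₁(V₁/V₂)^(n−1) = 296×(4.02)^0.23 = 408 K; P₂ = P₁(V₁/V₂)^n = 1320 kPa.
W = (P₁V₁−P₂V₂)/(n−1) = (239×45.5−1320×11.3)/0.23 = -17800 J.
ΔU = nCvΔT = 4.41×20.8×(408−296) = 10200 J.
Q = ΔU + W = -7560 J.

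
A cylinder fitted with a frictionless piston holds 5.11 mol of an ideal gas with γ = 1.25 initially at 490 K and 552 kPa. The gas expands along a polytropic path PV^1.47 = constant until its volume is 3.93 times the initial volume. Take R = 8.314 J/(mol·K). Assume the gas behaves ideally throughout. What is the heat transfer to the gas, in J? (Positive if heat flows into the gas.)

-18500 J

V₁ = nRT₁/P₁ = 5.11×8.314×490/552 = 37.7 L.
Polytropic n=1.47: T₂ = T₁(V₁/V₂)^(n−1) = 490×(0.254)^0.47 = 258 K; P₂ = P₁(V₁/V₂)^n = 73.8 kPa.
W = (P₁V₁−P₂V₂)/(n−1) = (552×37.7−73.8×148)/0.47 = 21000 J.
ΔU = nCvΔT = 5.11×33.3×(258−490) = -39500 J.
Q = ΔU + W = -18500 J.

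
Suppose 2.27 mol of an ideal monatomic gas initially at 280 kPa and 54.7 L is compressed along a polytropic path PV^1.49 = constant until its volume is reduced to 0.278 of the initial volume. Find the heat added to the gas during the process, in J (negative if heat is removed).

-7230 J

T₁ = P₁V₁/(nR) = 280×54.7/(2.27×8.314) = 812 K.
Polytropic n=1.49: T₂ = T₁(V₁/V₂)^(n−1) = 812×(3.60)^0.49 = 1520 K; P₂ = P₁(V₁/V₂)^n = 1890 kPa.
W = (P₁V₁−P₂V₂)/(n−1) = (280×54.7−1890×15.2)/0.49 = -27300 J.
ΔU = nCvΔT = 2.27×12.5×(1520−812) = 20000 J.
Q = ΔU + W = -7230 J.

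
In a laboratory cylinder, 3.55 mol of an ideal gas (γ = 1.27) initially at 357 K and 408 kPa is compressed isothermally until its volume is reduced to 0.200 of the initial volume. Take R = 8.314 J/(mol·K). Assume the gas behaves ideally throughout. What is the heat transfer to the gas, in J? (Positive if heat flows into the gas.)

V₁ = nRT₁/P₁ = 3.55×8.314×357/408 = 25.8 L.
Isothermal: T stays 357 K; PV = const ⇒ V₂ = 5.17 L, P₂ = 2040 kPa.
ΔU = 0 (ideal gas, T constant).
W = nRT ln(V₂/V₁) = 3.55×8.314×357×ln(0.200) = -17000 J.
Q = ΔU + W = -17000 J.

-17000 J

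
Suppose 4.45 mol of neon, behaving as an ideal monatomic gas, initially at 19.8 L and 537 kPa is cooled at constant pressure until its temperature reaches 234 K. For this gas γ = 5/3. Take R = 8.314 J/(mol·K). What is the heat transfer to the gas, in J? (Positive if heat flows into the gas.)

-4940 J

T₁ = P₁V₁/(nR) = 537×19.8/(4.45×8.314) = 287 K.
Isobaric: P stays 537 kPa; V/T = const ⇒ T₂ = 234 K, V₂ = 16.1 L.
W = PΔV = 537×(16.1−19.8) kPa·L = -1980 J.
ΔU = nCvΔT = 4.45×12.5×(234−287) = -2960 J.
Q = ΔU + W = nCpΔT = -4940 J.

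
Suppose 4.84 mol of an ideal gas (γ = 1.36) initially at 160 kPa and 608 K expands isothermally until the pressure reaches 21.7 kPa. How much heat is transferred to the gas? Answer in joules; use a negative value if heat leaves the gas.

48900 J

V₁ = nRT₁/P₁ = 4.84×8.314×608/160 = 153 L.
Isothermal: T stays 608 K; PV = const ⇒ V₂ = 1130 L, P₂ = 21.7 kPa.
ΔU = 0 (ideal gas, T constant).
W = nRT ln(V₂/V₁) = 4.84×8.314×608×ln(7.37) = 48900 J.
Q = ΔU + W = 48900 J.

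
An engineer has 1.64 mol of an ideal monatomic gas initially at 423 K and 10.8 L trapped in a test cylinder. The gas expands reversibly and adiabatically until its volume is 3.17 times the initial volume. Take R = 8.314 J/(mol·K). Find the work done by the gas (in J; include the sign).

P₁ = nRT₁/V₁ = 1.64×8.314×423/10.8 = 534 kPa.
Adiabatic: TV^(γ−1) = const ⇒ T₂ = 423×(0.315)^0.667 = 196 K; PV^γ = const ⇒ P₂ = 78.1 kPa.
ΔU = nCvΔT = 1.64×12.5×(196−423) = -4640 J.
Q = 0 for an adiabatic process, so W = −ΔU = 4640 J.

4640 J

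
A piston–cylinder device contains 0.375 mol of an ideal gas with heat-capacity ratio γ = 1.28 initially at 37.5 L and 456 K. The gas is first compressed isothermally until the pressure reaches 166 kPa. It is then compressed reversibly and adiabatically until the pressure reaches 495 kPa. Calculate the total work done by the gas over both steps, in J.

-3470 J

P₁ = nRT₁/V₁ = 0.375×8.314×456/37.5 = 37.9 kPa.
Step 1 — Isothermal: T stays 456 K; PV = const ⇒ V₂ = 8.56 L, P₂ = 166 kPa.
ΔU = 0 (ideal gas, T constant).
W = nRT ln(V₂/V₁) = 0.375×8.314×456×ln(0.228) = -2100 J.
Q = ΔU + W = -2100 J.
State after step 1: P = 166 kPa, V = 8.56 L, T = 456 K.
Step 2 — Adiabatic: T₂/T₁ = (P₂/P₁)^((γ−1)/γ) ⇒ T₂ = 456×(2.98)^0.219 = 579 K; V₂ = 3.65 L.
ΔU = nCvΔT = 0.375×29.7×(579−456) = 1370 J.
Q = 0 for an adiabatic process, so W = −ΔU = -1370 J.
Net over both steps: W = -3470 J, Q = -2100 J, ΔU = 1370 J.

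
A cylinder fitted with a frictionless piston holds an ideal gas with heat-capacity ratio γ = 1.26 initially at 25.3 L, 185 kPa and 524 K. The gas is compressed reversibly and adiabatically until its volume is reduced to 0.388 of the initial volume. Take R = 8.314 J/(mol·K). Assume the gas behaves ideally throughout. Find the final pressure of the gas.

610 kPa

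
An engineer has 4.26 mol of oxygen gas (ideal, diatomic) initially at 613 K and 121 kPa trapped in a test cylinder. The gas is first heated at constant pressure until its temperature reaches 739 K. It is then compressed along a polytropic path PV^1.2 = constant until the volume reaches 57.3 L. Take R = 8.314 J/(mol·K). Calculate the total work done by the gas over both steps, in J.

V₁ = nRT₁/P₁ = 4.26×8.314×613/121 = 179 L.
Step 1 — Isobaric: P stays 121 kPa; V/T = const ⇒ T₂ = 739 K, V₂ = 216 L.
W = PΔV = 121×(216−179) kPa·L = 4460 J.
ΔU = nCvΔT = 4.26×20.8×(739−613) = 11200 J.
Q = ΔU + W = nCpΔT = 15600 J.
State after step 1: P = 121 kPa, V = 216 L, T = 739 K.
Step 2 — Polytropic n=1.2: T₂ = T₁(V₁/V₂)^(n−1) = 739×(3.78)^0.20 = 964 K; P₂ = P₁(V₁/V₂)^n = 596 kPa.
W = (P₁V₁−P₂V₂)/(n−1) = (121×216−596×57.3)/0.20 = -39800 J.
ΔU = nCvΔT = 4.26×20.8×(964−739) = 19900 J.
Q = ΔU + W = -19900 J.
Net over both steps: W = -35400 J, Q = -4290 J, ΔU = 31100 J.

-35400 J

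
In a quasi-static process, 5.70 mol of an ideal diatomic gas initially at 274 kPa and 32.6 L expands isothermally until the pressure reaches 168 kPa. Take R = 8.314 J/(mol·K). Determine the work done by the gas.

4370 J

T₁ = P₁V₁/(nR) = 274×32.6/(5.70×8.314) = 188 K.
Isothermal: T stays 188 K; PV = const ⇒ V₂ = 53.2 L, P₂ = 168 kPa.
W = nRT ln(V₂/V₁) = 5.70×8.314×188×ln(1.63) = 4370 J.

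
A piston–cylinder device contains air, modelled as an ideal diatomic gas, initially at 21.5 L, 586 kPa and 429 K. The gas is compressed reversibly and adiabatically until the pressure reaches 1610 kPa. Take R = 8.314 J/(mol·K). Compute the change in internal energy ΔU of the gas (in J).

10500 J

n = P₁V₁/(RT₁) = 586×21.5/(8.314×429) = 3.53 mol.
Adiabatic: T₂/T₁ = (P₂/P₁)^((γ−1)/γ) ⇒ T₂ = 429×(2.75)^0.286 = 573 K; V₂ = 10.4 L.
For an ideal gas ΔU = nCvΔT with Cv = (5/2)R = 20.8 J/(mol·K).
ΔU = 3.53×20.8×(573−429) = 10500 J.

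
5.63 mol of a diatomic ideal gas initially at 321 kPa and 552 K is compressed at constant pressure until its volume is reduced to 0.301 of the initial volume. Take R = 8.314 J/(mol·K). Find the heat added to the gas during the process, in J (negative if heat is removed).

V₁ = nRT₁/P₁ = 5.63×8.314×552/321 = 80.5 L.
Isobaric: P stays 321 kPa; V/T = const ⇒ T₂ = 166 K, V₂ = 24.2 L.
W = PΔV = 321×(24.2−80.5) kPa·L = -18100 J.
ΔU = nCvΔT = 5.63×20.8×(166−552) = -45200 J.
Q = ΔU + W = nCpΔT = -63200 J.

-63200 J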